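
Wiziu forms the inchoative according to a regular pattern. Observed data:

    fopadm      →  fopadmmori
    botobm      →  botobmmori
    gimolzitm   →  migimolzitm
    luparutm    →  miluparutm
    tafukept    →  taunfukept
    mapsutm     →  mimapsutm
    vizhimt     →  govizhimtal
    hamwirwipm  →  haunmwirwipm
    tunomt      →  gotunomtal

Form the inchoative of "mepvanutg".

mimepvanutg

luparutm and hamwirwipm both end in -m yet inflect differently (miluparutm, haunmwirwipm), so the final letter is not what conditions the rule; the second-to-last letter is.
"mepvanutg" has second-to-last letter 't'. The stems whose second-to-last letter is 't' (luparutm → miluparutm, mapsutm → mimapsutm, gimolzitm → migimolzitm) add the prefix mi-.
So mepvanutg → mimepvanutg.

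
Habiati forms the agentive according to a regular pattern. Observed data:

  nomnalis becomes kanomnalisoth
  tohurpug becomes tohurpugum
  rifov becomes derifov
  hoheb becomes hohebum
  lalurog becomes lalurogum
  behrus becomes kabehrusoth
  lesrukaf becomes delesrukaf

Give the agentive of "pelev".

"pelev" ends in -v. The one such stem in the data (rifov → derifov) adds the prefix de-, so the same rule applies.
So pelev → depelev.

depelev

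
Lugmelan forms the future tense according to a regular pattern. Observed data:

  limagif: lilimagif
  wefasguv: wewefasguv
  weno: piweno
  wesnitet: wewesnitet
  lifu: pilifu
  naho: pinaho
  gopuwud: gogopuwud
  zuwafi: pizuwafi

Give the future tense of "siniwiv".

sisiniwiv

limagif and zuwafi both have last vowel 'i' yet inflect differently (lilimagif, pizuwafi), so the last vowel is not what conditions the rule; whether the stem ends in a vowel or a consonant is.
"siniwiv" ends in a consonant. The stems ending in a consonant (wesnitet → wewesnitet, gopuwud → gogopuwud, limagif → lilimagif) repeat the first consonant+vowel as a prefix.
So siniwiv → sisiniwiv.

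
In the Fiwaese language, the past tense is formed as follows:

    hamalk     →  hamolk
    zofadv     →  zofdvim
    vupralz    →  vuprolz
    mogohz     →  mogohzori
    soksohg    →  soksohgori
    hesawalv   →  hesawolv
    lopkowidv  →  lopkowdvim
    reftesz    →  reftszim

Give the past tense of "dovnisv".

"dovnisv" has second-to-last letter 's'. The one such stem in the data (reftesz → reftszim) deletes the last vowel and adds -im (as do lopkowidv, zofadv), so the same rule applies.
So dovnisv → dovnsvim.

dovnsvim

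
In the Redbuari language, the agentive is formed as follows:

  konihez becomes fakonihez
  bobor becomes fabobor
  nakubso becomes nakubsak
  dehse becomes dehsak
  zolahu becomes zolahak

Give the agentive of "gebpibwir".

bobor and nakubso both have last vowel 'o' yet inflect differently (fabobor, nakubsak), so the last vowel is not what conditions the rule; whether the stem ends in a vowel or a consonant is.
"gebpibwir" ends in a consonant. The stems ending in a consonant (konihez → fakonihez, bobor → fabobor) add the prefix fa-.
The other pattern: stems ending in a vowel drop the final letter and add -ak.
So gebpibwir → fagebpibwir.

fagebpibwir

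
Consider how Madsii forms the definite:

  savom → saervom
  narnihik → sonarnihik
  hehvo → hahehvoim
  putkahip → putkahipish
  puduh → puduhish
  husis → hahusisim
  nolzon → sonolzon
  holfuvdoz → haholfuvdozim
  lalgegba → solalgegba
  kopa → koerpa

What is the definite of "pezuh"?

pezuhish

lalgegba and kopa both end in -a yet inflect differently (solalgegba, koerpa), so the final letter is not what conditions the rule; the first letter is.
"pezuh" begins with p-. The stems beginning with p- (puduh → puduhish, putkahip → putkahipish) add -ish.
The other patterns: stems beginning with l- or n- add the prefix so-; stems beginning with h- add ha- … -im around the stem; stems beginning with k- or s- insert -er- after the first vowel.
So pezuh → pezuhish.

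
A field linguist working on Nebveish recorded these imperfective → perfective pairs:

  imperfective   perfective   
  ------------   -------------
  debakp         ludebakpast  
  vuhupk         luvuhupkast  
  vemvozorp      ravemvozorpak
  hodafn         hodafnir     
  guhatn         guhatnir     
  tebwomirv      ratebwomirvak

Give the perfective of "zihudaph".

luzihudaphast

vemvozorp and debakp both end in -p yet inflect differently (ravemvozorpak, ludebakpast), so the final letter is not what conditions the rule; the second-to-last letter is.
"zihudaph" has second-to-last letter 'p'. The one such stem in the data (vuhupk → luvuhupkast) adds lu- … -ast around the stem, so the same rule applies.
The other patterns: stems whose second-to-last letter is 'r' add ra- … -ak around the stem; stems whose second-to-last letter is 'f' or 't' add -ir.
So zihudaph → luzihudaphast.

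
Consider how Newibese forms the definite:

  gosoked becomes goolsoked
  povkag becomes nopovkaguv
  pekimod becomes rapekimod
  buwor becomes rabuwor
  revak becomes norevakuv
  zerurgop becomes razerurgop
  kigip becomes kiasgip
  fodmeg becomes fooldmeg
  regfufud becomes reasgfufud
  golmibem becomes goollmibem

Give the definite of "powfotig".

pekimod and regfufud both end in -d yet inflect differently (rapekimod, reasgfufud), so the final letter is not what conditions the rule; the last vowel is.
"powfotig" has last vowel 'i'. The one such stem in the data (kigip → kiasgip) inserts -as- after the first vowel (as does regfufud), so the same rule applies.
The other patterns: stems whose last vowel is 'o' add the prefix ra-; stems whose last vowel is 'e' insert -ol- after the first vowel; stems whose last vowel is 'a' add no- … -uv around the stem.
So powfotig → poaswfotig.

poaswfotig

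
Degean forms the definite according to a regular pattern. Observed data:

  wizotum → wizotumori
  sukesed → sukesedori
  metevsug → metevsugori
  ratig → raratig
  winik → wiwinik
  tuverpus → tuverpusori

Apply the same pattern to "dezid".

dedezid

metevsug and ratig both end in -g yet inflect differently (metevsugori, raratig), so the final letter is not what conditions the rule; the number of vowels is.
"dezid" has 2 vowels. The stems with 2 vowels (winik → wiwinik, ratig → raratig) repeat the first consonant+vowel as a prefix.
The other pattern: stems with 3 vowels add -ori.
So dezid → dedezid.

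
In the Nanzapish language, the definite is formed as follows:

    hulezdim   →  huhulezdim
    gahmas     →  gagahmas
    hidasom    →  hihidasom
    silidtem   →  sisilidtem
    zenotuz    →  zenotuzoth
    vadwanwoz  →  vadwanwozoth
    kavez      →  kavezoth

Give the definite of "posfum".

hidasom and vadwanwoz both have last vowel 'o' yet inflect differently (hihidasom, vadwanwozoth), so the last vowel is not what conditions the rule; the final letter is.
"posfum" ends in -m. The stems ending in -m (hulezdim → huhulezdim, hidasom → hihidasom, silidtem → sisilidtem) repeat the first consonant+vowel as a prefix.
The other pattern: stems ending in -z add -oth.
So posfum → poposfum.

poposfum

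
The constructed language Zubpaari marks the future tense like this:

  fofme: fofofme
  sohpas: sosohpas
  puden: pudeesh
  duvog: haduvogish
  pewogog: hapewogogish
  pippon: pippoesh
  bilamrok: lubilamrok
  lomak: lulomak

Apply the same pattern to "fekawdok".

"fekawdok" ends in -k. The stems ending in -k (bilamrok → lubilamrok, lomak → lulomak) add the prefix lu-.
So fekawdok → lufekawdok.

lufekawdok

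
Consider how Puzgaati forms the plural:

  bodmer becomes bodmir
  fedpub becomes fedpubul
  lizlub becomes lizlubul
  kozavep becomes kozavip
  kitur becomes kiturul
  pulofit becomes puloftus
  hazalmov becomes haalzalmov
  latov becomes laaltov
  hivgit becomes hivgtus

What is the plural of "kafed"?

bodmer and kitur both end in -r yet inflect differently (bodmir, kiturul), so the final letter is not what conditions the rule; the last vowel is.
"kafed" has last vowel 'e'. The stems whose last vowel is 'e' (bodmer → bodmir, kozavep → kozavip) change the last vowel to 'i'.
The other patterns: stems whose last vowel is 'u' add -ul; stems whose last vowel is 'o' insert -al- after the first vowel; stems whose last vowel is 'i' delete the last vowel and add -us.
So kafed → kafid.

kafid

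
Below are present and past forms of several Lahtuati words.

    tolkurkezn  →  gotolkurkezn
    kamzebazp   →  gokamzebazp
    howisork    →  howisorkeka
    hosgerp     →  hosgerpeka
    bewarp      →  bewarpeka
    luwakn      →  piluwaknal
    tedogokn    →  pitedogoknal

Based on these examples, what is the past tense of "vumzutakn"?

pivumzutaknal

"vumzutakn" has second-to-last letter 'k'. The stems whose second-to-last letter is 'k' (luwakn → piluwaknal, tedogokn → pitedogoknal) add pi- … -al around the stem.
So vumzutakn → pivumzutaknal.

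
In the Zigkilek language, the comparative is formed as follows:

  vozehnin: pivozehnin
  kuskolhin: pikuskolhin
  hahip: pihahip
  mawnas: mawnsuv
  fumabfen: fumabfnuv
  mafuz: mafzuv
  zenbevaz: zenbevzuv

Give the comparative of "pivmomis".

pipivmomis

vozehnin and fumabfen both end in -n yet inflect differently (pivozehnin, fumabfnuv), so the final letter is not what conditions the rule; the last vowel is.
"pivmomis" has last vowel 'i'. The stems whose last vowel is 'i' (vozehnin → pivozehnin, kuskolhin → pikuskolhin, hahip → pihahip) add the prefix pi-.
The other pattern: stems whose last vowel is 'a', 'e' or 'u' delete the last vowel and add -uv.
So pivmomis → pipivmomis.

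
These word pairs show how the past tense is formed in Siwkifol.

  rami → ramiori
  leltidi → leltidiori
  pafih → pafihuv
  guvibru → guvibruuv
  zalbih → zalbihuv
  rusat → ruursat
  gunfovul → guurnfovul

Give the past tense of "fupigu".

fupiguuv

rami and pafih both have last vowel 'i' yet inflect differently (ramiori, pafihuv), so the last vowel is not what conditions the rule; the final letter is.
"fupigu" ends in -u. The one such stem in the data (guvibru → guvibruuv) adds -uv, so the same rule applies.
So fupigu → fupiguuv.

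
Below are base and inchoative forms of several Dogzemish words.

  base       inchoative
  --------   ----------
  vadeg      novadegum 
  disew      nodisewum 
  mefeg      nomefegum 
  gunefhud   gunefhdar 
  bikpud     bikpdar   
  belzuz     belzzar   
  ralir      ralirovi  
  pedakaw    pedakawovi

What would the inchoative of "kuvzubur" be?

"kuvzubur" has last vowel 'u'. The stems whose last vowel is 'u' (gunefhud → gunefhdar, bikpud → bikpdar, belzuz → belzzar) delete the last vowel and add -ar.
The other patterns: stems whose last vowel is 'e' add no- … -um around the stem; stems whose last vowel is 'a' or 'i' add -ovi.
So kuvzubur → kuvzubrar.

kuvzubrar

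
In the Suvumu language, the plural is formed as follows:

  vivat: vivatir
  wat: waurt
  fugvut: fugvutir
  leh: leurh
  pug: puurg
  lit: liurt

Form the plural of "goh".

vivat and wat both end in -t yet inflect differently (vivatir, waurt), so the final letter is not what conditions the rule; the number of vowels is.
"goh" has 1 vowel. The stems with 1 vowel (wat → waurt, lit → liurt, leh → leurh) insert -ur- after the first vowel.
So goh → gourh.

gourh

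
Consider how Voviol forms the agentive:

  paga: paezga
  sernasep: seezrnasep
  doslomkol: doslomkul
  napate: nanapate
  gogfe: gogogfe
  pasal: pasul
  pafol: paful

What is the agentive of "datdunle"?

dadatdunle

gogfe and sernasep both have last vowel 'e' yet inflect differently (gogogfe, seezrnasep), so the last vowel is not what conditions the rule; the final letter is.
"datdunle" ends in -e. The stems ending in -e (gogfe → gogogfe, napate → nanapate) repeat the first consonant+vowel as a prefix.
The other patterns: stems ending in -l change the last vowel to 'u'; stems ending in -a or -p insert -ez- after the first vowel.
So datdunle → dadatdunle.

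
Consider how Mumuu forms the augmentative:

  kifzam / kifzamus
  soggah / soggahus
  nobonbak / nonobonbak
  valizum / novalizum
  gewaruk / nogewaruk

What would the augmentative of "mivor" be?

kifzam and valizum both end in -m yet inflect differently (kifzamus, novalizum), so the final letter is not what conditions the rule; the number of vowels is.
"mivor" has 2 vowels. The stems with 2 vowels (kifzam → kifzamus, soggah → soggahus) add -us.
So mivor → mivorus.

mivorus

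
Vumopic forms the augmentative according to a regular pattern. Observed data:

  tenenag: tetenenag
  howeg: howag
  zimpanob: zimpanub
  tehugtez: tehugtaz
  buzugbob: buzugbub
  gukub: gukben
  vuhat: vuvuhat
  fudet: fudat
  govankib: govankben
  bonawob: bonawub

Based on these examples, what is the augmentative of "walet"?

walat

"walet" has last vowel 'e'. The stems whose last vowel is 'e' (fudet → fudat, howeg → howag, tehugtez → tehugtaz) change the last vowel to 'a'.
So walet → walat.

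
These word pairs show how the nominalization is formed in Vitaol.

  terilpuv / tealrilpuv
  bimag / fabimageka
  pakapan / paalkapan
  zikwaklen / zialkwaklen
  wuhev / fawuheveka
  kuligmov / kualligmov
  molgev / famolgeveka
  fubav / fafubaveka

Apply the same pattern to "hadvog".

fahadvogeka

wuhev and terilpuv both end in -v yet inflect differently (fawuheveka, tealrilpuv), so the final letter is not what conditions the rule; the number of vowels is.
"hadvog" has 2 vowels. The stems with 2 vowels (wuhev → fawuheveka, bimag → fabimageka, fubav → fafubaveka) add fa- … -eka around the stem.
So hadvog → fahadvogeka.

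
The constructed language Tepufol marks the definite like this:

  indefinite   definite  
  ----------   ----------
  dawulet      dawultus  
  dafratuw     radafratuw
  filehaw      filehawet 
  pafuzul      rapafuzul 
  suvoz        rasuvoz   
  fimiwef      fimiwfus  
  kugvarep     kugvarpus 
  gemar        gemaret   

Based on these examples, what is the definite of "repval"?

"repval" has last vowel 'a'. The stems whose last vowel is 'a' (gemar → gemaret, filehaw → filehawet) add -et.
So repval → repvalet.

repvalet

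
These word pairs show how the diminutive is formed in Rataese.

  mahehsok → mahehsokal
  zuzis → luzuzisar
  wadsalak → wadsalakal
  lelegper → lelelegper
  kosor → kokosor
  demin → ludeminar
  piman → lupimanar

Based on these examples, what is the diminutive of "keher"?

kosor and mahehsok both have last vowel 'o' yet inflect differently (kokosor, mahehsokal), so the last vowel is not what conditions the rule; the final letter is.
"keher" ends in -r. The stems ending in -r (lelegper → lelelegper, kosor → kokosor) repeat the first consonant+vowel as a prefix.
So keher → kekeher.

kekeher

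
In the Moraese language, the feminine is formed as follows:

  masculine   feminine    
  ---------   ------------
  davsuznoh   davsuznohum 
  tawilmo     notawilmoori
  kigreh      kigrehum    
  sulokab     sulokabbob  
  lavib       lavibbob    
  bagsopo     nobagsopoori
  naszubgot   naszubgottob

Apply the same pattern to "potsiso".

nopotsisoori

bagsopo and davsuznoh both have last vowel 'o' yet inflect differently (nobagsopoori, davsuznohum), so the last vowel is not what conditions the rule; the final letter is.
"potsiso" ends in -o. The stems ending in -o (bagsopo → nobagsopoori, tawilmo → notawilmoori) add no- … -ori around the stem.
The other patterns: stems ending in -h add -um; stems ending in -b or -t double the final consonant and add -ob.
So potsiso → nopotsisoori.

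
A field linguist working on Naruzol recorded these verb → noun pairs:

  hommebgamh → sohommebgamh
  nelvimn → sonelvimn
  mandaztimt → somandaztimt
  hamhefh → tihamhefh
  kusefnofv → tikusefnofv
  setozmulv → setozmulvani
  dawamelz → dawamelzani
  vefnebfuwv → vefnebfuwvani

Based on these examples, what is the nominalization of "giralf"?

giralfani

hommebgamh and hamhefh both end in -h yet inflect differently (sohommebgamh, tihamhefh), so the final letter is not what conditions the rule; the second-to-last letter is.
"giralf" has second-to-last letter 'l'. The stems whose second-to-last letter is 'l' (setozmulv → setozmulvani, dawamelz → dawamelzani) add -ani.
The other patterns: stems whose second-to-last letter is 'm' add the prefix so-; stems whose second-to-last letter is 'f' add the prefix ti-.
So giralf → giralfani.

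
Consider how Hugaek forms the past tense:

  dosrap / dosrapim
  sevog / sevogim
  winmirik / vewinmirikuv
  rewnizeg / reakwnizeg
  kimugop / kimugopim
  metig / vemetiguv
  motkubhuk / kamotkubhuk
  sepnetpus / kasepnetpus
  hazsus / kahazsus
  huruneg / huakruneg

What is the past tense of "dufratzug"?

kadufratzug

huruneg and sevog both end in -g yet inflect differently (huakruneg, sevogim), so the final letter is not what conditions the rule; the last vowel is.
"dufratzug" has last vowel 'u'. The stems whose last vowel is 'u' (sepnetpus → kasepnetpus, motkubhuk → kamotkubhuk, hazsus → kahazsus) add the prefix ka-.
The other patterns: stems whose last vowel is 'e' insert -ak- after the first vowel; stems whose last vowel is 'a' or 'o' add -im; stems whose last vowel is 'i' add ve- … -uv around the stem.
So dufratzug → kadufratzug.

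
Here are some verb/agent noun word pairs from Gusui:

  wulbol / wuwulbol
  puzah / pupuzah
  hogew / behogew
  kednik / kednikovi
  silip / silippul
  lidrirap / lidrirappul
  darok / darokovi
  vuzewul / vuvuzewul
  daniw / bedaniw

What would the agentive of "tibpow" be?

betibpow

"tibpow" ends in -w. The stems ending in -w (hogew → behogew, daniw → bedaniw) add the prefix be-.
So tibpow → betibpow.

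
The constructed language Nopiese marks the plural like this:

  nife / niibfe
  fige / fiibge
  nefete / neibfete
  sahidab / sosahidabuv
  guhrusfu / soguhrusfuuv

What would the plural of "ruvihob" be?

soruvihobuv

nefete and sahidab both have 3 vowels yet inflect differently (neibfete, sosahidabuv), so the number of vowels is not what conditions the rule; the final letter is.
"ruvihob" ends in -b. The one such stem in the data (sahidab → sosahidabuv) adds so- … -uv around the stem, so the same rule applies.
So ruvihob → soruvihobuv.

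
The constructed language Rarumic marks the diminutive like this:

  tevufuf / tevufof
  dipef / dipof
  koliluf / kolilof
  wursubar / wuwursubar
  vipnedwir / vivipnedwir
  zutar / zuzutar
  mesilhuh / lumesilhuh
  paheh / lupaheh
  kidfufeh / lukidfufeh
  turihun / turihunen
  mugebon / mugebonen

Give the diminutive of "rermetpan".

rermetpanen

"rermetpan" ends in -n. The stems ending in -n (turihun → turihunen, mugebon → mugebonen) add -en.
So rermetpan → rermetpanen.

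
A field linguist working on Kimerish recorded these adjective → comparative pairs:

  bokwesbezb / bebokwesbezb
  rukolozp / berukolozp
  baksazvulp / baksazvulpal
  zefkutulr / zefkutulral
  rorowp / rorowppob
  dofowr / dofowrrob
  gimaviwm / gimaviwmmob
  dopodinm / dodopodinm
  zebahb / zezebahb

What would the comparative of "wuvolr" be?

rukolozp and baksazvulp both end in -p yet inflect differently (berukolozp, baksazvulpal), so the final letter is not what conditions the rule; the second-to-last letter is.
"wuvolr" has second-to-last letter 'l'. The stems whose second-to-last letter is 'l' (baksazvulp → baksazvulpal, zefkutulr → zefkutulral) add -al.
So wuvolr → wuvolral.

wuvolral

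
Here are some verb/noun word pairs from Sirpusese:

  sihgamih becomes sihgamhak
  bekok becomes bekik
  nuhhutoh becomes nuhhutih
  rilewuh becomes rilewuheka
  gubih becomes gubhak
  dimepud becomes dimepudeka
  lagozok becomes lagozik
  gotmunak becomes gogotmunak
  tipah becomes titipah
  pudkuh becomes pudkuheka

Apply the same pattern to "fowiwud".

rilewuh and gubih both end in -h yet inflect differently (rilewuheka, gubhak), so the final letter is not what conditions the rule; the last vowel is.
"fowiwud" has last vowel 'u'. The stems whose last vowel is 'u' (rilewuh → rilewuheka, pudkuh → pudkuheka, dimepud → dimepudeka) add -eka.
The other patterns: stems whose last vowel is 'i' delete the last vowel and add -ak; stems whose last vowel is 'o' change the last vowel to 'i'; stems whose last vowel is 'a' repeat the first consonant+vowel as a prefix.
So fowiwud → fowiwudeka.

fowiwudeka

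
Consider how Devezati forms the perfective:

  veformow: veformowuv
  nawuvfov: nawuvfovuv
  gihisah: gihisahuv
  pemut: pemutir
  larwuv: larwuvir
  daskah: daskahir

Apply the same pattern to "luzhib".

luzhibir

nawuvfov and larwuv both end in -v yet inflect differently (nawuvfovuv, larwuvir), so the final letter is not what conditions the rule; the number of vowels is.
"luzhib" has 2 vowels. The stems with 2 vowels (pemut → pemutir, larwuv → larwuvir, daskah → daskahir) add -ir.
The other pattern: stems with 3 vowels add -uv.
So luzhib → luzhibir.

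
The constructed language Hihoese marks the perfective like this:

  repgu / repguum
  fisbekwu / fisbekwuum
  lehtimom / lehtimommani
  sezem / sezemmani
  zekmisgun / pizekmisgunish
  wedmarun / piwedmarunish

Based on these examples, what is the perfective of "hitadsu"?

hitadsuum

repgu and zekmisgun both have last vowel 'u' yet inflect differently (repguum, pizekmisgunish), so the last vowel is not what conditions the rule; the final letter is.
"hitadsu" ends in -u. The stems ending in -u (repgu → repguum, fisbekwu → fisbekwuum) add -um.
So hitadsu → hitadsuum.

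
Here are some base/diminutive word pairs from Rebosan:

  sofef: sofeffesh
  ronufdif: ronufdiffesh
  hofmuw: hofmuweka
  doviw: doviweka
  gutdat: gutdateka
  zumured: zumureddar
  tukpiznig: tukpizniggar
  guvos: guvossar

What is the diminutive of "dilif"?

diliffesh

ronufdif and doviw both have last vowel 'i' yet inflect differently (ronufdiffesh, doviweka), so the last vowel is not what conditions the rule; the final letter is.
"dilif" ends in -f. The stems ending in -f (sofef → sofeffesh, ronufdif → ronufdiffesh) double the final consonant and add -esh.
The other patterns: stems ending in -t or -w add -eka; stems ending in -d, -g or -s double the final consonant and add -ar.
So dilif → diliffesh.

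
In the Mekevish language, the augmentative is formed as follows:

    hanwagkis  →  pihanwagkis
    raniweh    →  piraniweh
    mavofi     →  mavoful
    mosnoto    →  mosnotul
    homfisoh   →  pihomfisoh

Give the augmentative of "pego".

pegul

homfisoh and mosnoto both have last vowel 'o' yet inflect differently (pihomfisoh, mosnotul), so the last vowel is not what conditions the rule; whether the stem ends in a vowel or a consonant is.
"pego" ends in a vowel. The stems ending in a vowel (mosnoto → mosnotul, mavofi → mavoful) drop the final letter and add -ul.
The other pattern: stems ending in a consonant add the prefix pi-.
So pego → pegul.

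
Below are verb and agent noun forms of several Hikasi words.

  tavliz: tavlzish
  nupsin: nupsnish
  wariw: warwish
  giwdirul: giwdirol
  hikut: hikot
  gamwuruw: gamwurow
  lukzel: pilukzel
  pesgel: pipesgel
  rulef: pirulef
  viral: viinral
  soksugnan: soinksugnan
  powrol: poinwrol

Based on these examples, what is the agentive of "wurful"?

wariw and gamwuruw both end in -w yet inflect differently (warwish, gamwurow), so the final letter is not what conditions the rule; the last vowel is.
"wurful" has last vowel 'u'. The stems whose last vowel is 'u' (giwdirul → giwdirol, hikut → hikot, gamwuruw → gamwurow) change the last vowel to 'o'.
So wurful → wurfol.

wurfol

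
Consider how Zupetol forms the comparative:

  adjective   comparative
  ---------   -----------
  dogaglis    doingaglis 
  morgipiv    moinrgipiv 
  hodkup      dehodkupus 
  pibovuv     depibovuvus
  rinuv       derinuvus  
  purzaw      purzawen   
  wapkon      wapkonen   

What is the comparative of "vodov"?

vodoven

"vodov" has last vowel 'o'. The one such stem in the data (wapkon → wapkonen) adds -en, so the same rule applies.
So vodov → vodoven.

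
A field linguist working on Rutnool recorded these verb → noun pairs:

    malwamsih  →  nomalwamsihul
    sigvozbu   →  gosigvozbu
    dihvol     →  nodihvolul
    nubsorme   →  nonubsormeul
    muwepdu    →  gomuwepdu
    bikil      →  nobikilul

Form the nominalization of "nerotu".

gonerotu

"nerotu" ends in -u. The stems ending in -u (sigvozbu → gosigvozbu, muwepdu → gomuwepdu) add the prefix go-.
The other pattern: stems ending in -e, -h or -l add no- … -ul around the stem.
So nerotu → gonerotu.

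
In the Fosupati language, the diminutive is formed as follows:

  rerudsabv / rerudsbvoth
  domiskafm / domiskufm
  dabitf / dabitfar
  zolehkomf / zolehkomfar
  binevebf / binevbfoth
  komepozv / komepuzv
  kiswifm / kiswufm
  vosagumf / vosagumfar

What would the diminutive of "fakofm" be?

fakufm

"fakofm" has second-to-last letter 'f'. The stems whose second-to-last letter is 'f' (domiskafm → domiskufm, kiswifm → kiswufm) change the last vowel to 'u'.
So fakofm → fakufm.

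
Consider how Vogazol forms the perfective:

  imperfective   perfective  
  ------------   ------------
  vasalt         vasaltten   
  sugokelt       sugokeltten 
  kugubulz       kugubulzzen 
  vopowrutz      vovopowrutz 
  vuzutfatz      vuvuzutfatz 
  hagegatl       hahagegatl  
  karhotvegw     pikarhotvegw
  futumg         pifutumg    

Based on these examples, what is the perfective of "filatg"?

"filatg" has second-to-last letter 't'. The stems whose second-to-last letter is 't' (vopowrutz → vovopowrutz, vuzutfatz → vuvuzutfatz, hagegatl → hahagegatl) repeat the first consonant+vowel as a prefix.
The other patterns: stems whose second-to-last letter is 'l' double the final consonant and add -en; stems whose second-to-last letter is 'g' or 'm' add the prefix pi-.
So filatg → fifilatg.

fifilatg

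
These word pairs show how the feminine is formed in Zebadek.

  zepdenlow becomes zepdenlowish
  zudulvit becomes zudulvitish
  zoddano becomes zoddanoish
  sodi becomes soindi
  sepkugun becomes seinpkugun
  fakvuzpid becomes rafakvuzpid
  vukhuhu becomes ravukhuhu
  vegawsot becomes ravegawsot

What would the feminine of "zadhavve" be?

zadhavveish

zudulvit and vegawsot both end in -t yet inflect differently (zudulvitish, ravegawsot), so the final letter is not what conditions the rule; the first letter is.
"zadhavve" begins with z-. The stems beginning with z- (zepdenlow → zepdenlowish, zudulvit → zudulvitish, zoddano → zoddanoish) add -ish.
So zadhavve → zadhavveish.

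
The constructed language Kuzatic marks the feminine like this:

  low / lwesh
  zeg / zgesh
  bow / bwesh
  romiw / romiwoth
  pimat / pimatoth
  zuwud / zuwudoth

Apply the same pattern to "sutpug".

low and romiw both end in -w yet inflect differently (lwesh, romiwoth), so the final letter is not what conditions the rule; the number of vowels is.
"sutpug" has 2 vowels. The stems with 2 vowels (romiw → romiwoth, pimat → pimatoth, zuwud → zuwudoth) add -oth.
The other pattern: stems with 1 vowel delete the last vowel and add -esh.
So sutpug → sutpugoth.

sutpugoth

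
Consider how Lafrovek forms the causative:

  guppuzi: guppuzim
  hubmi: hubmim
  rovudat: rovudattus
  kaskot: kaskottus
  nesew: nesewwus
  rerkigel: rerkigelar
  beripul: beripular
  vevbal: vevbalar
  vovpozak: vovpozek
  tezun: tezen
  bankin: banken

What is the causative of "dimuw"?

dimuwwus

nesew and rerkigel both have last vowel 'e' yet inflect differently (nesewwus, rerkigelar), so the last vowel is not what conditions the rule; the final letter is.
"dimuw" ends in -w. The one such stem in the data (nesew → nesewwus) doubles the final consonant and adds -us (as do rovudat, kaskot), so the same rule applies.
The other patterns: stems ending in -i drop the final letter and add -im; stems ending in -l add -ar; stems ending in -k or -n change the last vowel to 'e'.
So dimuw → dimuwwus.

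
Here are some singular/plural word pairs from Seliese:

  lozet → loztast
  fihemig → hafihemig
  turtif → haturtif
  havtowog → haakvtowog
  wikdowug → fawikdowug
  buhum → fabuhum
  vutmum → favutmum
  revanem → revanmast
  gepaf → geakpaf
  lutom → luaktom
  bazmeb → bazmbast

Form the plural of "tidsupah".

revanem and vutmum both end in -m yet inflect differently (revanmast, favutmum), so the final letter is not what conditions the rule; the last vowel is.
"tidsupah" has last vowel 'a'. The one such stem in the data (gepaf → geakpaf) inserts -ak- after the first vowel (as do havtowog, lutom), so the same rule applies.
The other patterns: stems whose last vowel is 'e' delete the last vowel and add -ast; stems whose last vowel is 'u' add the prefix fa-; stems whose last vowel is 'i' add the prefix ha-.
So tidsupah → tiakdsupah.

tiakdsupah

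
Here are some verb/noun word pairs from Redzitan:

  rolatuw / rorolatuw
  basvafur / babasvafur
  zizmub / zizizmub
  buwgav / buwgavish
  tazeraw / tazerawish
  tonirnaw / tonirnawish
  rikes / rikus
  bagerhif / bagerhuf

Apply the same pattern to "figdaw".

"figdaw" has last vowel 'a'. The stems whose last vowel is 'a' (buwgav → buwgavish, tazeraw → tazerawish, tonirnaw → tonirnawish) add -ish.
So figdaw → figdawish.

figdawish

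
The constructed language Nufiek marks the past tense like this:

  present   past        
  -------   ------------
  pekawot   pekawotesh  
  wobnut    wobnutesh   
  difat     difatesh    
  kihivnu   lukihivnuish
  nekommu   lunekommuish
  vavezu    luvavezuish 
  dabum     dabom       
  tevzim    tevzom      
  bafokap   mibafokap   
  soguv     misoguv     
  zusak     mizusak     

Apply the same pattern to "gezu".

lugezuish

"gezu" ends in -u. The stems ending in -u (kihivnu → lukihivnuish, nekommu → lunekommuish, vavezu → luvavezuish) add lu- … -ish around the stem.
The other patterns: stems ending in -t add -esh; stems ending in -m change the last vowel to 'o'; stems ending in -k, -p or -v add the prefix mi-.
So gezu → lugezuish.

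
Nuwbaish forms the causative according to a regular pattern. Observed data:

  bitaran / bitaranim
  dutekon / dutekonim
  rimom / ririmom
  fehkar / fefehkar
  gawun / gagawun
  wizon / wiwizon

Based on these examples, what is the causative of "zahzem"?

zazahzem

"zahzem" has 2 vowels. The stems with 2 vowels (rimom → ririmom, fehkar → fefehkar, gawun → gagawun) repeat the first consonant+vowel as a prefix.
The other pattern: stems with 3 vowels add -im.
So zahzem → zazahzem.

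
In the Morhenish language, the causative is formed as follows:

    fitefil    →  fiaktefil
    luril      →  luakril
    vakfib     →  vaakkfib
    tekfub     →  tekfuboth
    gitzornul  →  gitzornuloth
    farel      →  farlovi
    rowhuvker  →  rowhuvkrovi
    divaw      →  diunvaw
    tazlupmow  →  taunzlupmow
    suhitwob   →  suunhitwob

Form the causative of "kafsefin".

"kafsefin" has last vowel 'i'. The stems whose last vowel is 'i' (fitefil → fiaktefil, luril → luakril, vakfib → vaakkfib) insert -ak- after the first vowel.
The other patterns: stems whose last vowel is 'u' add -oth; stems whose last vowel is 'e' delete the last vowel and add -ovi; stems whose last vowel is 'a' or 'o' insert -un- after the first vowel.
So kafsefin → kaakfsefin.

kaakfsefin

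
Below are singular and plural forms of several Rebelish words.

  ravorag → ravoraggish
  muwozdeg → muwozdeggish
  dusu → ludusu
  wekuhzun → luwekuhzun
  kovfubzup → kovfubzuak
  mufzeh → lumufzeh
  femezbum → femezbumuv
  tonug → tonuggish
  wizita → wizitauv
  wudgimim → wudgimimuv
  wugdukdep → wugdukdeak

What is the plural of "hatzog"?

hatzoggish

kovfubzup and femezbum both have last vowel 'u' yet inflect differently (kovfubzuak, femezbumuv), so the last vowel is not what conditions the rule; the final letter is.
"hatzog" ends in -g. The stems ending in -g (tonug → tonuggish, ravorag → ravoraggish, muwozdeg → muwozdeggish) double the final consonant and add -ish.
So hatzog → hatzoggish.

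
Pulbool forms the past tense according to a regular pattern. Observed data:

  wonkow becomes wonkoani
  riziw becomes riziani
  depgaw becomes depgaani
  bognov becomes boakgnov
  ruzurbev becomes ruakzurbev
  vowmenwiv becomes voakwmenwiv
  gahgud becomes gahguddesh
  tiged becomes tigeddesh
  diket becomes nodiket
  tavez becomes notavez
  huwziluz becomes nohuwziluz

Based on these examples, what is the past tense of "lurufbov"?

wonkow and bognov both have last vowel 'o' yet inflect differently (wonkoani, boakgnov), so the last vowel is not what conditions the rule; the final letter is.
"lurufbov" ends in -v. The stems ending in -v (bognov → boakgnov, ruzurbev → ruakzurbev, vowmenwiv → voakwmenwiv) insert -ak- after the first vowel.
The other patterns: stems ending in -w drop the final letter and add -ani; stems ending in -d double the final consonant and add -esh; stems ending in -t or -z add the prefix no-.
So lurufbov → luakrufbov.

luakrufbov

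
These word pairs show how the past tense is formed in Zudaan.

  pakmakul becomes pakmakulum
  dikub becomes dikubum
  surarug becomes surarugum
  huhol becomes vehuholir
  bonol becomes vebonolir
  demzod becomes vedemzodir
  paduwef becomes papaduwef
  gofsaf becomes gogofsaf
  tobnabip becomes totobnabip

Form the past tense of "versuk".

"versuk" has last vowel 'u'. The stems whose last vowel is 'u' (pakmakul → pakmakulum, dikub → dikubum, surarug → surarugum) add -um.
The other patterns: stems whose last vowel is 'o' add ve- … -ir around the stem; stems whose last vowel is 'a', 'e' or 'i' repeat the first consonant+vowel as a prefix.
So versuk → versukum.

versukum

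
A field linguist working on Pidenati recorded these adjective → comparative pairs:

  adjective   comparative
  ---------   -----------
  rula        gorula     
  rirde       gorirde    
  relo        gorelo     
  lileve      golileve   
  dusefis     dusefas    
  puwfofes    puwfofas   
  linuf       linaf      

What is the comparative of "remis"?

"remis" ends in a consonant. The stems ending in a consonant (dusefis → dusefas, puwfofes → puwfofas, linuf → linaf) change the last vowel to 'a'.
The other pattern: stems ending in a vowel add the prefix go-.
So remis → remas.

remas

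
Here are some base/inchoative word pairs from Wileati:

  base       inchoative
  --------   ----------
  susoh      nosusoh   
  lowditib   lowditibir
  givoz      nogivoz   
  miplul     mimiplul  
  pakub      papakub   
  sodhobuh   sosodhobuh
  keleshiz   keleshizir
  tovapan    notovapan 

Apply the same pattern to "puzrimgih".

lowditib and pakub both end in -b yet inflect differently (lowditibir, papakub), so the final letter is not what conditions the rule; the last vowel is.
"puzrimgih" has last vowel 'i'. The stems whose last vowel is 'i' (lowditib → lowditibir, keleshiz → keleshizir) add -ir.
The other patterns: stems whose last vowel is 'u' repeat the first consonant+vowel as a prefix; stems whose last vowel is 'a' or 'o' add the prefix no-.
So puzrimgih → puzrimgihir.

puzrimgihir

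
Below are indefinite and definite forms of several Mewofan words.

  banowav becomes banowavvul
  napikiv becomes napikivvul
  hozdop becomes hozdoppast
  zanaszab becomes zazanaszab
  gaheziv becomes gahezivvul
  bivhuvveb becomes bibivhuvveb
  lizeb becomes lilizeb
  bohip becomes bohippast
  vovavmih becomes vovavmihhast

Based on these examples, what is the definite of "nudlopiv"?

banowav and zanaszab both have last vowel 'a' yet inflect differently (banowavvul, zazanaszab), so the last vowel is not what conditions the rule; the final letter is.
"nudlopiv" ends in -v. The stems ending in -v (banowav → banowavvul, napikiv → napikivvul, gaheziv → gahezivvul) double the final consonant and add -ul.
The other patterns: stems ending in -b repeat the first consonant+vowel as a prefix; stems ending in -h or -p double the final consonant and add -ast.
So nudlopiv → nudlopivvul.

nudlopivvul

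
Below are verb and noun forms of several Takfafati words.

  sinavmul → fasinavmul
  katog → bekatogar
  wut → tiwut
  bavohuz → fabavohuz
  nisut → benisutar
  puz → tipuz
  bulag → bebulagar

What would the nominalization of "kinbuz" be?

bekinbuzar

"kinbuz" has 2 vowels. The stems with 2 vowels (bulag → bebulagar, nisut → benisutar, katog → bekatogar) add be- … -ar around the stem.
The other patterns: stems with 1 vowel add the prefix ti-; stems with 3 vowels add the prefix fa-.
So kinbuz → bekinbuzar.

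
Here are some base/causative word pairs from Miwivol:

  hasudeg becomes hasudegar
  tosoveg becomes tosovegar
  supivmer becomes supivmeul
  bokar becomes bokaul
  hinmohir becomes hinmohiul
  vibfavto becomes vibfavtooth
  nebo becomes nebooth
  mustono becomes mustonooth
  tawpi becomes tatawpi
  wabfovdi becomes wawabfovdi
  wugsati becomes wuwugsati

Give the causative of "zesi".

zezesi

hasudeg and supivmer both have last vowel 'e' yet inflect differently (hasudegar, supivmeul), so the last vowel is not what conditions the rule; the final letter is.
"zesi" ends in -i. The stems ending in -i (tawpi → tatawpi, wabfovdi → wawabfovdi, wugsati → wuwugsati) repeat the first consonant+vowel as a prefix.
The other patterns: stems ending in -g add -ar; stems ending in -r drop the final letter and add -ul; stems ending in -o add -oth.
So zesi → zezesi.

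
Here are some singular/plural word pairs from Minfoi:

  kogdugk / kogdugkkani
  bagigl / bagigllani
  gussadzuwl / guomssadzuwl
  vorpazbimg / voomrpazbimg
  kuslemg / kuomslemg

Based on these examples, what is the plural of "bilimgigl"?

bilimgigllani

"bilimgigl" has second-to-last letter 'g'. The stems whose second-to-last letter is 'g' (kogdugk → kogdugkkani, bagigl → bagigllani) double the final consonant and add -ani.
The other pattern: stems whose second-to-last letter is 'm' or 'w' insert -om- after the first vowel.
So bilimgigl → bilimgigllani.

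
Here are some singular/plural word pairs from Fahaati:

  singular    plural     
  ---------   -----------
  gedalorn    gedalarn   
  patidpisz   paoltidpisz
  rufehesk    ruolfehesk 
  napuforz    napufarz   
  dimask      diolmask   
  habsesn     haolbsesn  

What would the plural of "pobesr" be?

poolbesr

habsesn and gedalorn both end in -n yet inflect differently (haolbsesn, gedalarn), so the final letter is not what conditions the rule; the second-to-last letter is.
"pobesr" has second-to-last letter 's'. The stems whose second-to-last letter is 's' (dimask → diolmask, patidpisz → paoltidpisz, rufehesk → ruolfehesk) insert -ol- after the first vowel.
The other pattern: stems whose second-to-last letter is 'r' change the last vowel to 'a'.
So pobesr → poolbesr.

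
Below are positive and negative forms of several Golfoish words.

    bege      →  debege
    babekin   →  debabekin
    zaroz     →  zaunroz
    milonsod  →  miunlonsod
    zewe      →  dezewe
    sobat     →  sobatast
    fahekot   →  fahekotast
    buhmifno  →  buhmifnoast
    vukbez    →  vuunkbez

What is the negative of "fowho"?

buhmifno and zaroz both have last vowel 'o' yet inflect differently (buhmifnoast, zaunroz), so the last vowel is not what conditions the rule; the final letter is.
"fowho" ends in -o. The one such stem in the data (buhmifno → buhmifnoast) adds -ast, so the same rule applies.
So fowho → fowhoast.

fowhoast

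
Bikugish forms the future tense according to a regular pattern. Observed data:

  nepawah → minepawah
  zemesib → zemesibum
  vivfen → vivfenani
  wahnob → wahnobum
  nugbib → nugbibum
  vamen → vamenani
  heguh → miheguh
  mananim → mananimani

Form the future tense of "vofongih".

mivofongih

"vofongih" ends in -h. The stems ending in -h (nepawah → minepawah, heguh → miheguh) add the prefix mi-.
So vofongih → mivofongih.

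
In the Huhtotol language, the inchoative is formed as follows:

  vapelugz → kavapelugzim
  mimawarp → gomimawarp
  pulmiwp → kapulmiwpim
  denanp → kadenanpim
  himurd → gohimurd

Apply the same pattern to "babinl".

"babinl" has second-to-last letter 'n'. The one such stem in the data (denanp → kadenanpim) adds ka- … -im around the stem, so the same rule applies.
The other pattern: stems whose second-to-last letter is 'r' add the prefix go-.
So babinl → kababinlim.

kababinlim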